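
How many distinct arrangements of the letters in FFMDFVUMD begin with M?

3360

With the first slot taken by M, it remains to arrange the other 8 letters (FFDFVUMD).
Those 8 letters have D appearing twice and F appearing 3 times, giving (8)!/(3!·2!) = 3360.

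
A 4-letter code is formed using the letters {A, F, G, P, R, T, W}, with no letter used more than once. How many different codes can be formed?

Choose and order 4 of the 7 symbols: the first letter has 7 options, the next 6, then 5, 4.
That product is 7 × 6 × 5 × 4 = 840.

840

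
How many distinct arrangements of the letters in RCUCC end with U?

4

With the last slot taken by U, it remains to arrange the other 4 letters (RCCC).
Those 4 letters have C appearing 3 times, giving (4)!/(3!) = 4.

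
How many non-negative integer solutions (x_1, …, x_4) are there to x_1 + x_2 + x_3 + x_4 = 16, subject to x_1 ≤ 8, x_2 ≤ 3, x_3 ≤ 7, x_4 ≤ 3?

48

Without the upper bounds there are C(19,3) = 969 ways to split 16 among 4 variables.
Subtract solutions that violate a single cap (substitute x_i' = x_i − (cap_i+1)): x_1 ≥ 9 gives C(10,3) = 120; x_2 ≥ 4 gives C(15,3) = 455; x_3 ≥ 8 gives C(11,3) = 165; x_4 ≥ 4 gives C(15,3) = 455. Together 1195.
Add back pairs where two caps are both exceeded: 20 + 0 + 20 + 35 + 165 + 35 = 275.
Subtract triples: 0 + 0 + 0 + 1 = 1.
By inclusion–exclusion the count is 969 − 1195 + 275 − 1 = 48.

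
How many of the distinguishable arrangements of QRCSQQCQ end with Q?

420

With the last slot taken by Q, it remains to arrange the other 7 letters (RCSQQCQ).
Those 7 letters have C appearing twice and Q appearing 3 times, giving (7)!/(3!·2!) = 420.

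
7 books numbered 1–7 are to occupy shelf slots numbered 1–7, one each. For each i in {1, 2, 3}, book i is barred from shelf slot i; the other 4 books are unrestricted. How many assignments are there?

Let Aᵢ (for i ∈ {1, 2, 3}) be the placements that put book i in its forbidden shelf slot. Any j of these fix j positions, leaving (7−j)! ways to fill the rest, and there are C(3,j) ways to pick which j.
By inclusion–exclusion, the number of valid placements is Σ_{j=0}^{3} (−1)^j C(3,j)·(7−j)!.
Computing: 5040 − 2160 + 360 − 24 = 3216.

3216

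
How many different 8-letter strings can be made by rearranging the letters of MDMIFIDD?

1680

MDMIFIDD has 8 letters with D appearing 3 times, I appearing twice, and M appearing twice.
So there are 8! / (3!·2!·2!) = 1680 distinguishable arrangements.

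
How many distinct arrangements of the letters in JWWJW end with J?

4

With the last slot taken by J, it remains to arrange the other 4 letters (WWJW).
Those 4 letters have W appearing 3 times, giving (4)!/(3!) = 4.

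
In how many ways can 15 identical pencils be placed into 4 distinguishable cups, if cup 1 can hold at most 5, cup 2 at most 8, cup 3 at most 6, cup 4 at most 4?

131

By stars and bars, unrestricted non-negative solutions to x_1+…+x_4 = 15 number C(15+3,3) = 816.
Subtract solutions that violate a single cap (substitute x_i' = x_i − (cap_i+1)): x_1 ≥ 6 gives C(12,3) = 220; x_2 ≥ 9 gives C(9,3) = 84; x_3 ≥ 7 gives C(11,3) = 165; x_4 ≥ 5 gives C(13,3) = 286. Together 755.
Add back pairs where two caps are both exceeded: 1 + 10 + 35 + 0 + 4 + 20 = 70.
By inclusion–exclusion the count is 816 − 755 + 70 = 131.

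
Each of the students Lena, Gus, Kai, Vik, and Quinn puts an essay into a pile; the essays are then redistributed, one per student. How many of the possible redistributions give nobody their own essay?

This is the derangement count D_5: permutations of 5 items with no fixed point.
By inclusion–exclusion this is Σ_{j=0}^{5} (−1)^j C(5,j)·(5−j)!.
Computing: 120 − 120 + 60 − 20 + 5 − 1 = 44.

44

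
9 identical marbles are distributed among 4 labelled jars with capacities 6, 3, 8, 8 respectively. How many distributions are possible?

Ignoring the caps, the number of non-negative solutions to x_1+…+x_4 = 9 is C(12,3) = 220.
Subtract solutions that violate a single cap (substitute x_i' = x_i − (cap_i+1)): x_1 ≥ 7 gives C(5,3) = 10; x_2 ≥ 4 gives C(8,3) = 56; x_3 ≥ 9 gives C(3,3) = 1; x_4 ≥ 9 gives C(3,3) = 1. Together 68.
No two caps can be exceeded simultaneously, so the pair terms are all 0.
By inclusion–exclusion the count is 220 − 68 + 0 = 152.

152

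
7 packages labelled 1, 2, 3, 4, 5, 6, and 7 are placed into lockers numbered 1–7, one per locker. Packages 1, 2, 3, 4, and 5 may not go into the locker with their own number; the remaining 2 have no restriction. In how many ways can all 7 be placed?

Let Aᵢ (for 1 ≤ i ≤ 5) be the placements that put package i in its forbidden locker. Any j of these fix j positions, leaving (7−j)! ways to fill the rest, and there are C(5,j) ways to pick which j.
By inclusion–exclusion, the number of valid placements is Σ_{j=0}^{5} (−1)^j C(5,j)·(7−j)!.
Computing: 5040 − 3600 + 1200 − 240 + 30 − 2 = 2428.

2428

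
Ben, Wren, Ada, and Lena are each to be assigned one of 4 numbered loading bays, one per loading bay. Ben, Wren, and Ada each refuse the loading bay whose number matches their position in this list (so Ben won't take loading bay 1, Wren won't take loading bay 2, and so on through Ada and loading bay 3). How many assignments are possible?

Let Aᵢ (for i ∈ {1, 2, 3}) be the placements that put person i in their forbidden loading bay. Any j of these fix j positions, leaving (4−j)! ways to fill the rest, and there are C(3,j) ways to pick which j.
By inclusion–exclusion, the number of valid placements is Σ_{j=0}^{3} (−1)^j C(3,j)·(4−j)!.
Computing: 24 − 18 + 6 − 1 = 11.

11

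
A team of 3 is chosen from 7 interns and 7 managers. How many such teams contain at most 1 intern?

182

Split by how many interns are chosen (0 through 1).
Sum: C(7,0)·C(7,3) + C(7,1)·C(7,2) = 35 + 147 = 182.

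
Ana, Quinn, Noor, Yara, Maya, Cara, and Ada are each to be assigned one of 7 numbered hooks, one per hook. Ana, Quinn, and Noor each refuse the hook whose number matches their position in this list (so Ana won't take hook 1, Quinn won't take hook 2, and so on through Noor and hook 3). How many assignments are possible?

Let Aᵢ (for i ∈ {1, 2, 3}) be the placements that put person i in their forbidden hook. Any j of these fix j positions, leaving (7−j)! ways to fill the rest, and there are C(3,j) ways to pick which j.
By inclusion–exclusion, the number of valid placements is Σ_{j=0}^{3} (−1)^j C(3,j)·(7−j)!.
Computing: 5040 − 2160 + 360 − 24 = 3216.

3216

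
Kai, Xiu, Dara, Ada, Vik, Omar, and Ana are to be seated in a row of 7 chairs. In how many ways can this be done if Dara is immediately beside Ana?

1440

Glue Dara and Ana into one block (2 internal orders), leaving 6 units to arrange in a row.
So the count is 2·(6)! = 1440.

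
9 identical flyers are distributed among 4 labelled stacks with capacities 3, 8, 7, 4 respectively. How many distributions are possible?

125

By stars and bars, unrestricted non-negative solutions to x_1+…+x_4 = 9 number C(9+3,3) = 220.
Subtract solutions that violate a single cap (substitute x_i' = x_i − (cap_i+1)): x_1 ≥ 4 gives C(8,3) = 56; x_2 ≥ 9 gives C(3,3) = 1; x_3 ≥ 8 gives C(4,3) = 4; x_4 ≥ 5 gives C(7,3) = 35. Together 96.
Add back pairs where two caps are both exceeded: 0 + 0 + 1 + 0 + 0 + 0 = 1.
By inclusion–exclusion the count is 220 − 96 + 1 = 125.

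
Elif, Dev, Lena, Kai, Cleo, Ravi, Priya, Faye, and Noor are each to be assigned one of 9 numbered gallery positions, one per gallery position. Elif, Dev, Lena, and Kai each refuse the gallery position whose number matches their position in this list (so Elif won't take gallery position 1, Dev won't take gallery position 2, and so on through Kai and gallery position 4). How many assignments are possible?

229080

Let Aᵢ (for 1 ≤ i ≤ 4) be the placements that put person i in their forbidden gallery position. Any j of these fix j positions, leaving (9−j)! ways to fill the rest, and there are C(4,j) ways to pick which j.
By inclusion–exclusion, the number of valid placements is Σ_{j=0}^{4} (−1)^j C(4,j)·(9−j)!.
Computing: 362880 − 161280 + 30240 − 2880 + 120 = 229080.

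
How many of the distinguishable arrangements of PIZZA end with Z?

24

Fix Z in the last position and arrange the remaining 4 letters.
Those 4 letters are all distinct, giving (4)! = 24.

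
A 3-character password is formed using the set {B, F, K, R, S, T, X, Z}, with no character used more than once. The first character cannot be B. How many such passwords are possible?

294

The first character has 8−1 = 7 choices (anything except B).
The remaining 2 characters are filled from the other 7 symbols without repetition: 7 × 6 = 42.
Total: 7 × 42 = 294.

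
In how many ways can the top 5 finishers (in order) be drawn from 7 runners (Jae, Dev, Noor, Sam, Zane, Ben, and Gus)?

This is an ordered selection of 5 from 7: P(7,5).
That gives 7 × 6 × 5 × 4 × 3 = 2520.

2520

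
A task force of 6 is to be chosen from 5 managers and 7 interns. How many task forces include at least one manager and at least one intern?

917

Total 6-person selections from all 12: C(12,6) = 924.
Subtract selections that omit an entire group: no managers → C(7,6) = 7; no interns → C(5,6) = 0.
Both groups omitted at once is impossible, so 924 − 7 = 917.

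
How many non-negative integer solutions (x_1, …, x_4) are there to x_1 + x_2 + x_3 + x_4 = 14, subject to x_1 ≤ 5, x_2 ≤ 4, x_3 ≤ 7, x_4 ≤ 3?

51

By stars and bars, unrestricted non-negative solutions to x_1+…+x_4 = 14 number C(14+3,3) = 680.
Subtract solutions that violate a single cap (substitute x_i' = x_i − (cap_i+1)): x_1 ≥ 6 gives C(11,3) = 165; x_2 ≥ 5 gives C(12,3) = 220; x_3 ≥ 8 gives C(9,3) = 84; x_4 ≥ 4 gives C(13,3) = 286. Together 755.
Add back pairs where two caps are both exceeded: 20 + 1 + 35 + 4 + 56 + 10 = 126.
By inclusion–exclusion the count is 680 − 755 + 126 = 51.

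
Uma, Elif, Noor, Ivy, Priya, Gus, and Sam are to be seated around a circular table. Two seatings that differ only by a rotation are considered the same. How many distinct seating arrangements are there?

Around a circle, 7 distinct people have 7!/7 = (6)! = 720 rotationally distinct seatings.

720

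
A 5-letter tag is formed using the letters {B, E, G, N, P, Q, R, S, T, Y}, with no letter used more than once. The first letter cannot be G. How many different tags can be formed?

The first letter has 10−1 = 9 choices (anything except G).
The remaining 4 letters are filled from the other 9 symbols without repetition: 9 × 8 × 7 × 6 = 3024.
Total: 9 × 3024 = 27216.

27216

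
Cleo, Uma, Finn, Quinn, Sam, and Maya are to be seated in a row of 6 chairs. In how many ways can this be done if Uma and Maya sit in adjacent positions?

240

Place the 4 others and the Uma-Maya pair as 5 objects in a line; the pair has 2 internal arrangements.
So the count is 2·(5)! = 240.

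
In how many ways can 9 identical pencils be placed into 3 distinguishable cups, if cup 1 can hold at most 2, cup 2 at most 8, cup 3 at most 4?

14

By stars and bars, unrestricted non-negative solutions to x_1+…+x_3 = 9 number C(9+2,2) = 55.
Subtract solutions that violate a single cap (substitute x_i' = x_i − (cap_i+1)): x_1 ≥ 3 gives C(8,2) = 28; x_2 ≥ 9 gives C(2,2) = 1; x_3 ≥ 5 gives C(6,2) = 15. Together 44.
Add back pairs where two caps are both exceeded: 0 + 3 + 0 = 3.
By inclusion–exclusion the count is 55 − 44 + 3 = 14.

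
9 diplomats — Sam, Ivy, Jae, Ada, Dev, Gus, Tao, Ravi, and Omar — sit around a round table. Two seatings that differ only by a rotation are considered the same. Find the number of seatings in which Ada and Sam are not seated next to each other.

30240

All circular seatings of 9 people number (8)! = 40320.
Those with Ada next to Sam: fuse the pair into one unit and seat 8 units around a circle — 2·(7)! = 10080.
Subtracting, 40320 − 10080 = 30240.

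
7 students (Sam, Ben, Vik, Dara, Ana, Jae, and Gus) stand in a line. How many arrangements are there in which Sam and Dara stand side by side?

1440

Place the 5 others and the Sam-Dara pair as 6 objects in a line; the pair has 2 internal arrangements.
So the count is 2·(6)! = 1440.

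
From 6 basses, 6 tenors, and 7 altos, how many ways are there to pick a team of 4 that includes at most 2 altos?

3421

Split by how many altos are chosen (0 through 2).
Sum: C(7,0)·C(12,4) + C(7,1)·C(12,3) + C(7,2)·C(12,2) = 495 + 1540 + 1386 = 3421.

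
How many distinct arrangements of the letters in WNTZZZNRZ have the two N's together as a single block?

Treat the 2 copies of N as a single block. The multiset to arrange is then {NN, R, T, W, Z, Z, Z, Z}, 8 items in all.
That gives (8)!/(4!) = 1680 arrangements.

1680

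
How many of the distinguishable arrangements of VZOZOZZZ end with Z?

105

Fix Z in the last position and arrange the remaining 7 letters.
Those 7 letters have O appearing twice and Z appearing 4 times, giving (7)!/(4!·2!) = 105.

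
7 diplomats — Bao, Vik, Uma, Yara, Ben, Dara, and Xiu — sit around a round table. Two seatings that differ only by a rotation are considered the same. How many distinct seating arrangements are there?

Seat Bao anywhere (absorbing the rotational symmetry), then permute the other 6: (6)! = 720.

720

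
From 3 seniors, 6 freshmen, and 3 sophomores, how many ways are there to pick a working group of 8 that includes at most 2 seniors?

369

Split by how many seniors are chosen (0 through 2).
Sum: C(3,0)·C(9,8) + C(3,1)·C(9,7) + C(3,2)·C(9,6) = 9 + 108 + 252 = 369.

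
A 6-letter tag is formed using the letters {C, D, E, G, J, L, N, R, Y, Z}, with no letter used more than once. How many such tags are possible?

With no repetition, fill the 6 letters in order: 10 choices, then 9, down to 5.
10 × 9 × 8 × 7 × 6 × 5 = 151200.

151200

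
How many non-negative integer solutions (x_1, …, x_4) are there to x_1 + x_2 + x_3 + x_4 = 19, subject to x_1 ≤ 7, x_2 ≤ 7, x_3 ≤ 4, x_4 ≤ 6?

By stars and bars, unrestricted non-negative solutions to x_1+…+x_4 = 19 number C(19+3,3) = 1540.
Subtract solutions that violate a single cap (substitute x_i' = x_i − (cap_i+1)): x_1 ≥ 8 gives C(14,3) = 364; x_2 ≥ 8 gives C(14,3) = 364; x_3 ≥ 5 gives C(17,3) = 680; x_4 ≥ 7 gives C(15,3) = 455. Together 1863.
Add back pairs where two caps are both exceeded: 20 + 84 + 35 + 84 + 35 + 120 = 378.
By inclusion–exclusion the count is 1540 − 1863 + 378 = 55.

55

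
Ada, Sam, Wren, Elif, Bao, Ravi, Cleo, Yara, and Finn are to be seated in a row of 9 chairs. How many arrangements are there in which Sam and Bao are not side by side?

282240

Of the 9! = 362880 arrangements, those with Sam and Bao adjacent number 2 × 8! = 80640 (treat the pair as a block with 2 internal orders).
Complementary counting: 362880 − 80640 = 282240.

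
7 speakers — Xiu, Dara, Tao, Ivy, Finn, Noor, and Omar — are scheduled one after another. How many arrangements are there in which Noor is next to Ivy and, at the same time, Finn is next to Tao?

Treat {Noor,Ivy} as one block (2 orders) and {Finn,Tao} as another (2 orders).
That leaves 5 units to arrange: 2 × 2 × 5! = 4 × 120 = 480.

480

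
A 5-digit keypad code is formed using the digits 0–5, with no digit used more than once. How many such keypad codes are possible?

This is a permutation of 5 out of 6: P(6,5) = 6!/1!.
6 × 5 × 4 × 3 × 2 = 720.

720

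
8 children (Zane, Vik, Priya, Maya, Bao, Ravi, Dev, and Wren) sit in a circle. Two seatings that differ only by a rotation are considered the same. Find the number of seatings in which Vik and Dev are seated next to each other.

Treat {Vik, Dev} as one unit (2 internal orders) and seat the resulting 7 units around the table: (6)! circular arrangements.
So 2 × (6)! = 2 × 720 = 1440.

1440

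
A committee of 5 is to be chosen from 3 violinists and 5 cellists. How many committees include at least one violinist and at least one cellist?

With no constraint there are C(8,5) = 56 possible selections.
Subtract selections that omit an entire group: no violinists → C(5,5) = 1; no cellists → C(3,5) = 0.
Both groups omitted at once is impossible, so 56 − 1 = 55.

55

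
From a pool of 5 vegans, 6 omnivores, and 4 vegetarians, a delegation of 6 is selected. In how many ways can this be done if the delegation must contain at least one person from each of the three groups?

With no constraint there are C(15,6) = 5005 possible selections.
Subtract selections that omit an entire group: no vegans → C(10,6) = 210; no omnivores → C(9,6) = 84; no vegetarians → C(11,6) = 462.
Add back selections omitting two groups (i.e. drawn from a single group): C(5,6) + C(6,6) + C(4,6) = 1.
By inclusion–exclusion: 5005 − 756 + 1 = 4250.

4250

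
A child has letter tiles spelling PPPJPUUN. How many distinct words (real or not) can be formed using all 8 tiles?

PPPJPUUN has 8 letters with P appearing 4 times and U appearing twice.
Dividing 8! = 40320 by 4!·2! = 48 for the repeated letters gives 840.

840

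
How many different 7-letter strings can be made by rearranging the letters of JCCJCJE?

JCCJCJE has 7 letters with C appearing 3 times and J appearing 3 times.
The number of distinct arrangements is 7!/(3!·3!) = 5040/36 = 140.

140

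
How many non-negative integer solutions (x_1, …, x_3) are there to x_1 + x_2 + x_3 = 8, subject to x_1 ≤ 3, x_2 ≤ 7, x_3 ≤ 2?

By stars and bars, unrestricted non-negative solutions to x_1+…+x_3 = 8 number C(8+2,2) = 45.
Subtract solutions that violate a single cap (substitute x_i' = x_i − (cap_i+1)): x_1 ≥ 4 gives C(6,2) = 15; x_2 ≥ 8 gives C(2,2) = 1; x_3 ≥ 3 gives C(7,2) = 21. Together 37.
Add back pairs where two caps are both exceeded: 0 + 3 + 0 = 3.
By inclusion–exclusion the count is 45 − 37 + 3 = 11.

11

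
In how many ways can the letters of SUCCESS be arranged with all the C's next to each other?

120

Treat the 2 copies of C as a single block. The multiset to arrange is then {CC, E, S, S, S, U}, 6 items in all.
That gives (6)!/(3!) = 120 arrangements.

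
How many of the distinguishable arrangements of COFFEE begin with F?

With the first slot taken by F, it remains to arrange the other 5 letters (COFEE).
Those 5 letters have E appearing twice, giving (5)!/(2!) = 60.

60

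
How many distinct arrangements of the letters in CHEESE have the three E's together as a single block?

Treat the 3 copies of E as a single block. The multiset to arrange is then {EEE, C, H, S}, 4 items in all.
All 4 items are distinct, so there are (4)! = 24 arrangements.

24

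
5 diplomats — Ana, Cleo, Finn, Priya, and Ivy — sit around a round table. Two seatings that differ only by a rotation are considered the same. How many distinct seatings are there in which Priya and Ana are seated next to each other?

12

Glue Priya and Ana into a block (2 internal orders). Seating 4 units around a circle gives (3)! arrangements.
So 2 × (3)! = 2 × 6 = 12.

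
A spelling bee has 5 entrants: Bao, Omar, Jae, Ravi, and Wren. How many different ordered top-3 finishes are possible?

There are 5 choices for 1st place, 4 for 2nd, and 3 for 3rd.
That gives 5 × 4 × 3 = 60.

60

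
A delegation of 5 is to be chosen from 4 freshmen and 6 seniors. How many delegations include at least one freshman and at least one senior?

Unrestricted: C(10,5) = 252 ways to pick any 5 of the 10.
Subtract selections that omit an entire group: no freshmen → C(6,5) = 6; no seniors → C(4,5) = 0.
Both groups omitted at once is impossible, so 252 − 6 = 246.

246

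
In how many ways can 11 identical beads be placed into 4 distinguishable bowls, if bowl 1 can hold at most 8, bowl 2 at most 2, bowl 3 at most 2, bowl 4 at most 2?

17

By stars and bars, unrestricted non-negative solutions to x_1+…+x_4 = 11 number C(11+3,3) = 364.
Subtract solutions that violate a single cap (substitute x_i' = x_i − (cap_i+1)): x_1 ≥ 9 gives C(5,3) = 10; x_2 ≥ 3 gives C(11,3) = 165; x_3 ≥ 3 gives C(11,3) = 165; x_4 ≥ 3 gives C(11,3) = 165. Together 505.
Add back pairs where two caps are both exceeded: 0 + 0 + 0 + 56 + 56 + 56 = 168.
Subtract triples: 0 + 0 + 0 + 10 = 10.
By inclusion–exclusion the count is 364 − 505 + 168 − 10 = 17.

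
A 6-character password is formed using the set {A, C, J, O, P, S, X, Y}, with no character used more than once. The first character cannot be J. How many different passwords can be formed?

The first character has 8−1 = 7 choices (anything except J).
The remaining 5 characters are filled from the other 7 symbols without repetition: 7 × 6 × 5 × 4 × 3 = 2520.
Total: 7 × 2520 = 17640.

17640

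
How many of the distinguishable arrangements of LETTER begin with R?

30

With the first slot taken by R, it remains to arrange the other 5 letters (LETTE).
Those 5 letters have E appearing twice and T appearing twice, giving (5)!/(2!·2!) = 30.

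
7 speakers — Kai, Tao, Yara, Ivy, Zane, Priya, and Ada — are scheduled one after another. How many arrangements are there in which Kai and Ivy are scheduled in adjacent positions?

Glue Kai and Ivy into one block (2 internal orders), leaving 6 units to arrange in a row.
That gives 2 × 6! = 2 × 720 = 1440.

1440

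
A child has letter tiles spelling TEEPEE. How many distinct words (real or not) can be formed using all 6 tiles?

TEEPEE has 6 letters with E appearing 4 times.
So there are 6! / (4!) = 30 distinguishable arrangements.

30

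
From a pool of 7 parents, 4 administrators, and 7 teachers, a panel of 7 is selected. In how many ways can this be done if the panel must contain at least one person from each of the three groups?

27734

Unrestricted: C(18,7) = 31824 ways to pick any 7 of the 18.
Subtract selections that omit an entire group: no parents → C(11,7) = 330; no administrators → C(14,7) = 3432; no teachers → C(11,7) = 330.
Add back selections omitting two groups (i.e. drawn from a single group): C(7,7) + C(4,7) + C(7,7) = 2.
By inclusion–exclusion: 31824 − 4092 + 2 = 27734.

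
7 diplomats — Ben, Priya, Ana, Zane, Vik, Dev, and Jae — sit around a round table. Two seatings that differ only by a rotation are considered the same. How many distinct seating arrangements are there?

720

Fix one person's seat to break rotational symmetry; the remaining 6 people can be arranged in (6)! = 720 ways.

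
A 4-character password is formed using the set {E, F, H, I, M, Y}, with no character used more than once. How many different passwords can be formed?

This is a permutation of 4 out of 6: P(6,4) = 6!/2!.
That product is 6 × 5 × 4 × 3 = 360.

360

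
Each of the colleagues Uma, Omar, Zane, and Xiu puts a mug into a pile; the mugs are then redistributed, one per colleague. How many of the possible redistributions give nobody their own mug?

Let Aᵢ be the assignments in which colleague i gets their own mug. We want the size of the complement of A₁∪…∪A_4.
By inclusion–exclusion this is Σ_{j=0}^{4} (−1)^j C(4,j)·(4−j)!.
Computing: 24 − 24 + 12 − 4 + 1 = 9.

9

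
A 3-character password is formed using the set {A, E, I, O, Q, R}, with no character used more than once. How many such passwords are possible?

120

Choose and order 3 of the 6 symbols: the first character has 6 options, the next 5, then 4.
6 × 5 × 4 = 120.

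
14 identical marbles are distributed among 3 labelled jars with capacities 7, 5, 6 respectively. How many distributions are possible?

15

Without the upper bounds there are C(16,2) = 120 ways to split 14 among 3 jars.
Subtract solutions that violate a single cap (substitute x_i' = x_i − (cap_i+1)): x_1 ≥ 8 gives C(8,2) = 28; x_2 ≥ 6 gives C(10,2) = 45; x_3 ≥ 7 gives C(9,2) = 36. Together 109.
Add back pairs where two caps are both exceeded: 1 + 0 + 3 = 4.
By inclusion–exclusion the count is 120 − 109 + 4 = 15.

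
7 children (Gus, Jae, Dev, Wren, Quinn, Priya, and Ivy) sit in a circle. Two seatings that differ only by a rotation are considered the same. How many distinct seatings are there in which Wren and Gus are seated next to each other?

Treat {Wren, Gus} as one unit (2 internal orders) and seat the resulting 6 units around the table: (5)! circular arrangements.
So 2 × (5)! = 2 × 120 = 240.

240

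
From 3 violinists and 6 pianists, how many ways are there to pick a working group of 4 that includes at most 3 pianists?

111

Split by how many pianists are chosen (0 through 3).
Sum: C(6,0)·C(3,4) + C(6,1)·C(3,3) + C(6,2)·C(3,2) + C(6,3)·C(3,1) = 0 + 6 + 45 + 60 = 111.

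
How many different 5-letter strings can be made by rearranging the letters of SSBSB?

SSBSB has 5 letters with B appearing twice and S appearing 3 times.
Dividing 5! = 120 by 3!·2! = 12 for the repeated letters gives 10.

10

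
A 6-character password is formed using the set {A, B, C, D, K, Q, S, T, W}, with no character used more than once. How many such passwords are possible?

This is a permutation of 6 out of 9: P(9,6) = 9!/3!.
9 × 8 × 7 × 6 × 5 × 4 = 60480.

60480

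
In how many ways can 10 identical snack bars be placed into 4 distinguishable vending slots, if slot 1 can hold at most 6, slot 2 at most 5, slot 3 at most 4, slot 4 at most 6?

155

Without the upper bounds there are C(13,3) = 286 ways to split 10 among 4 vending slots.
Subtract solutions that violate a single cap (substitute x_i' = x_i − (cap_i+1)): x_1 ≥ 7 gives C(6,3) = 20; x_2 ≥ 6 gives C(7,3) = 35; x_3 ≥ 5 gives C(8,3) = 56; x_4 ≥ 7 gives C(6,3) = 20. Together 131.
No two caps can be exceeded simultaneously, so the pair terms are all 0.
By inclusion–exclusion the count is 286 − 131 + 0 = 155.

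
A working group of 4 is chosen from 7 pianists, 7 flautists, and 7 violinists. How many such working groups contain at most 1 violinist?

3549

Split by how many violinists are chosen (0 through 1).
Sum: C(7,0)·C(14,4) + C(7,1)·C(14,3) = 1001 + 2548 = 3549.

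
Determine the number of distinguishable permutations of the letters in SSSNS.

Letter multiplicities in SSSNS: N×1, S×4.
Dividing 5! = 120 by 4! = 24 for the repeated letters gives 5.

5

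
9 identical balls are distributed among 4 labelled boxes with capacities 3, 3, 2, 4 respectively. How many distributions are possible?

19

By stars and bars, unrestricted non-negative solutions to x_1+…+x_4 = 9 number C(9+3,3) = 220.
Subtract solutions that violate a single cap (substitute x_i' = x_i − (cap_i+1)): x_1 ≥ 4 gives C(8,3) = 56; x_2 ≥ 4 gives C(8,3) = 56; x_3 ≥ 3 gives C(9,3) = 84; x_4 ≥ 5 gives C(7,3) = 35. Together 231.
Add back pairs where two caps are both exceeded: 4 + 10 + 1 + 10 + 1 + 4 = 30.
By inclusion–exclusion the count is 220 − 231 + 30 = 19.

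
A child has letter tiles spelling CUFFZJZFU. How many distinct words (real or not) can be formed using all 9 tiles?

Letter multiplicities in CUFFZJZFU: C×1, F×3, J×1, U×2, Z×2.
The number of distinct arrangements is 9!/(3!·2!·2!) = 362880/24 = 15120.

15120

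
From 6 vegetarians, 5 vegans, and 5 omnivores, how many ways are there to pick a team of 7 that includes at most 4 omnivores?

Split by how many omnivores are chosen (0 through 4).
Sum: C(5,0)·C(11,7) + C(5,1)·C(11,6) + C(5,2)·C(11,5) + C(5,3)·C(11,4) + C(5,4)·C(11,3) = 330 + 2310 + 4620 + 3300 + 825 = 11385.

11385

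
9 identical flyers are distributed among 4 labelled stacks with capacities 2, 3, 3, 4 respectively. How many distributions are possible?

Ignoring the caps, the number of non-negative solutions to x_1+…+x_4 = 9 is C(12,3) = 220.
Subtract solutions that violate a single cap (substitute x_i' = x_i − (cap_i+1)): x_1 ≥ 3 gives C(9,3) = 84; x_2 ≥ 4 gives C(8,3) = 56; x_3 ≥ 4 gives C(8,3) = 56; x_4 ≥ 5 gives C(7,3) = 35. Together 231.
Add back pairs where two caps are both exceeded: 10 + 10 + 4 + 4 + 1 + 1 = 30.
By inclusion–exclusion the count is 220 − 231 + 30 = 19.

19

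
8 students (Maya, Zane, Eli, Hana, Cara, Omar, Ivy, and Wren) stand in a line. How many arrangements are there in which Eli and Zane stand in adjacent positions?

Place the 6 others and the Eli-Zane pair as 7 objects in a line; the pair has 2 internal arrangements.
That gives 2 × 7! = 2 × 5040 = 10080.

10080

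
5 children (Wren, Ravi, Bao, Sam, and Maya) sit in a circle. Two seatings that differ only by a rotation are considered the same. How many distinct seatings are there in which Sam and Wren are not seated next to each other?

12

Without the restriction there are (4)! = 24 seatings.
Seatings with Sam beside Wren: treat them as a block with 2 internal orders, giving 2 × (3)! = 12.
Subtracting, 24 − 12 = 12.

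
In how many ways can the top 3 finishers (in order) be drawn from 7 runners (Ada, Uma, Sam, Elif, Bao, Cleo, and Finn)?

There are 7 choices for 1st place, 6 for 2nd, and 5 for 3rd.
That gives 7 × 6 × 5 = 210.

210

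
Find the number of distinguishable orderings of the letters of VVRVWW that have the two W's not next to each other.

There are 6!/(3!·2!) = 60 arrangements of VVRVWW in total.
Arrangements with the W's together: treat WW as one letter, giving (5)!/(3!) = 20.
Subtracting, 60 − 20 = 40 arrangements keep the W's apart.

40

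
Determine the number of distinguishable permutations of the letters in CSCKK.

CSCKK has 5 letters with C appearing twice and K appearing twice.
The number of distinct arrangements is 5!/(2!·2!) = 120/4 = 30.

30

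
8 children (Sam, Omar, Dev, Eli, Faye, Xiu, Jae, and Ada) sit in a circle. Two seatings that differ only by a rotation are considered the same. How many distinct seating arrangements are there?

Fix one person's seat to break rotational symmetry; the remaining 7 people can be arranged in (7)! = 5040 ways.

5040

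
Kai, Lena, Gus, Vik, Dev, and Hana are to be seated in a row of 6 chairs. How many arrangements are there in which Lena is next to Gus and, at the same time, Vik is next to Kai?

96

Treat {Lena,Gus} as one block (2 orders) and {Vik,Kai} as another (2 orders).
That leaves 4 units to arrange: 2 × 2 × 4! = 4 × 24 = 96.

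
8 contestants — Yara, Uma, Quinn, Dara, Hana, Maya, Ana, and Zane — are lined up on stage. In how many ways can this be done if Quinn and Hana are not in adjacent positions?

30240

There are 8! = 40320 arrangements in all. If Quinn and Hana are adjacent, merging them into one block gives 2·(7)! = 10080 arrangements.
Complementary counting: 40320 − 10080 = 30240.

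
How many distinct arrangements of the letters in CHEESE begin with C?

20

Fix C in the first position and arrange the remaining 5 letters.
Those 5 letters have E appearing 3 times, giving (5)!/(3!) = 20.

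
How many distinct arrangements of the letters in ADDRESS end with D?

With the last slot taken by D, it remains to arrange the other 6 letters (ADRESS).
Those 6 letters have S appearing twice, giving (6)!/(2!) = 360.

360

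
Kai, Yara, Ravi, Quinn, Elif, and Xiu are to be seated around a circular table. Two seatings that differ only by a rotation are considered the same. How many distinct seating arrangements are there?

Seat Kai anywhere (absorbing the rotational symmetry), then permute the other 5: (5)! = 120.

120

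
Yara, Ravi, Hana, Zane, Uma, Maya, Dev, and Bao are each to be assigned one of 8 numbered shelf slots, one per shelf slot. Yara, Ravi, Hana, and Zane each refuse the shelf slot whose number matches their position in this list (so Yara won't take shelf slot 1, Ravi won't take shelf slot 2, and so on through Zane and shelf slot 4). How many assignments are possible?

Let Aᵢ (for 1 ≤ i ≤ 4) be the placements that put person i in their forbidden shelf slot. Any j of these fix j positions, leaving (8−j)! ways to fill the rest, and there are C(4,j) ways to pick which j.
By inclusion–exclusion, the number of valid placements is Σ_{j=0}^{4} (−1)^j C(4,j)·(8−j)!.
Computing: 40320 − 20160 + 4320 − 480 + 24 = 24024.

24024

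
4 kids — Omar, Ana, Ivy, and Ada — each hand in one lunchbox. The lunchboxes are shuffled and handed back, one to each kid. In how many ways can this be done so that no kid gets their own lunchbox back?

9

Count assignments avoiding every fixed point. For any j of the 4 kids fixed to their own lunchbox, the other 4−j can be arranged in (4−j)! ways.
By inclusion–exclusion this is Σ_{j=0}^{4} (−1)^j C(4,j)·(4−j)!.
Computing: 24 − 24 + 12 − 4 + 1 = 9.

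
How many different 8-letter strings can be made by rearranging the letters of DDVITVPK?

The 8 letters of DDVITVPK have repeats: D appearing twice and V appearing twice.
The number of distinct arrangements is 8!/(2!·2!) = 40320/4 = 10080.

10080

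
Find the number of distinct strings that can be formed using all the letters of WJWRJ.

30

WJWRJ has 5 letters with J appearing twice and W appearing twice.
So there are 5! / (2!·2!) = 30 distinguishable arrangements.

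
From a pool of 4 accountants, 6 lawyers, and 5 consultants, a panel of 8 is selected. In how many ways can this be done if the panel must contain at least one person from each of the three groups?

With no constraint there are C(15,8) = 6435 possible selections.
Subtract selections that omit an entire group: no accountants → C(11,8) = 165; no lawyers → C(9,8) = 9; no consultants → C(10,8) = 45.
Add back selections omitting two groups (i.e. drawn from a single group): C(4,8) + C(6,8) + C(5,8) = 0.
By inclusion–exclusion: 6435 − 219 + 0 = 6216.

6216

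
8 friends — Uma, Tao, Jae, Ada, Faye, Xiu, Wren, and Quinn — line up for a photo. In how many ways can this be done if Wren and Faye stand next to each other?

10080

Treat {Wren, Faye} as a single unit. There are 7 units to order, and the pair itself can be ordered 2 ways.
That gives 2 × 7! = 2 × 5040 = 10080.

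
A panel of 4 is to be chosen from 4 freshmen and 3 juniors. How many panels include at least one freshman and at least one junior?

Total 4-person selections from all 7: C(7,4) = 35.
Selections missing a whole group: no freshmen → C(3,4) = 0; no juniors → C(4,4) = 1.
Both groups omitted at once is impossible, so 35 − 1 = 34.

34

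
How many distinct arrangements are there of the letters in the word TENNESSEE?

TENNESSEE has 9 letters with E appearing 4 times, N appearing twice, and S appearing twice.
So there are 9! / (4!·2!·2!) = 3780 distinguishable arrangements.

3780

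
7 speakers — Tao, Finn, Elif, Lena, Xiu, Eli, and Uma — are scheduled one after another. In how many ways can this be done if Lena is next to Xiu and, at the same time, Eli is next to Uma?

480

Treat {Lena,Xiu} as one block (2 orders) and {Eli,Uma} as another (2 orders).
That leaves 5 units to arrange: 2 × 2 × 5! = 4 × 120 = 480.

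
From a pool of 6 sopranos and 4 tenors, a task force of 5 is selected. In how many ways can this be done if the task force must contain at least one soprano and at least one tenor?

246

Unrestricted: C(10,5) = 252 ways to pick any 5 of the 10.
Selections missing a whole group: no sopranos → C(4,5) = 0; no tenors → C(6,5) = 6.
Both groups omitted at once is impossible, so 252 − 6 = 246.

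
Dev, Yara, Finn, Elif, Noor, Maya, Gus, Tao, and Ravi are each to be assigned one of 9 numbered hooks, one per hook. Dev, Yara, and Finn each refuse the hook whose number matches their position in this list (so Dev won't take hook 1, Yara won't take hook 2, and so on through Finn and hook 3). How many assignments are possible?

Let Aᵢ (for i ∈ {1, 2, 3}) be the placements that put person i in their forbidden hook. Any j of these fix j positions, leaving (9−j)! ways to fill the rest, and there are C(3,j) ways to pick which j.
By inclusion–exclusion, the number of valid placements is Σ_{j=0}^{3} (−1)^j C(3,j)·(9−j)!.
Computing: 362880 − 120960 + 15120 − 720 = 256320.

256320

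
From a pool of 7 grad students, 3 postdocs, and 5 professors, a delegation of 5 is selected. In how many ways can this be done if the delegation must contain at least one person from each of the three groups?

1925

Unrestricted: C(15,5) = 3003 ways to pick any 5 of the 15.
Subtract selections that omit an entire group: no grad students → C(8,5) = 56; no postdocs → C(12,5) = 792; no professors → C(10,5) = 252.
Add back selections omitting two groups (i.e. drawn from a single group): C(7,5) + C(3,5) + C(5,5) = 22.
By inclusion–exclusion: 3003 − 1100 + 22 = 1925.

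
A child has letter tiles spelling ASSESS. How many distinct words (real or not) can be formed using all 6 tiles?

30

The 6 letters of ASSESS have repeats: S appearing 4 times.
Dividing 6! = 720 by 4! = 24 for the repeated letters gives 30.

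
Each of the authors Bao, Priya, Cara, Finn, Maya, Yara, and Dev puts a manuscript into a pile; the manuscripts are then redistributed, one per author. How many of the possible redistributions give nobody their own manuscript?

Let Aᵢ be the assignments in which author i gets their own manuscript. We want the size of the complement of A₁∪…∪A_7.
By inclusion–exclusion this is Σ_{j=0}^{7} (−1)^j C(7,j)·(7−j)!.
Computing: 5040 − 5040 + 2520 − 840 + 210 − 42 + 7 − 1 = 1854.

1854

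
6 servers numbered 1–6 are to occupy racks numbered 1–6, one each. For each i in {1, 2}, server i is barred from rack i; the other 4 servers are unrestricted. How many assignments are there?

Let Aᵢ (for i ∈ {1, 2}) be the placements that put server i in its forbidden rack. Any j of these fix j positions, leaving (6−j)! ways to fill the rest, and there are C(2,j) ways to pick which j.
By inclusion–exclusion, the number of valid placements is Σ_{j=0}^{2} (−1)^j C(2,j)·(6−j)!.
Computing: 720 − 240 + 24 = 504.

504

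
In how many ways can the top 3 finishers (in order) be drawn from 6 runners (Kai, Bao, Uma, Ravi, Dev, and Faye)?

This is an ordered selection of 3 from 6: P(6,3).
That gives 6 × 5 × 4 = 120.

120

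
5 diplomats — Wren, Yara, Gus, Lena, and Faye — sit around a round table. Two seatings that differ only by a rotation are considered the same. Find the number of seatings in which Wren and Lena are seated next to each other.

Treat {Wren, Lena} as one unit (2 internal orders) and seat the resulting 4 units around the table: (3)! circular arrangements.
So 2 × (3)! = 2 × 6 = 12.

12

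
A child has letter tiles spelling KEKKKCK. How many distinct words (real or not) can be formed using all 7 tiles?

KEKKKCK has 7 letters with K appearing 5 times.
So there are 7! / (5!) = 42 distinguishable arrangements.

42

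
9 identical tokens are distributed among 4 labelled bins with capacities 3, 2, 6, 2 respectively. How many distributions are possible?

Ignoring the caps, the number of non-negative solutions to x_1+…+x_4 = 9 is C(12,3) = 220.
Subtract solutions that violate a single cap (substitute x_i' = x_i − (cap_i+1)): x_1 ≥ 4 gives C(8,3) = 56; x_2 ≥ 3 gives C(9,3) = 84; x_3 ≥ 7 gives C(5,3) = 10; x_4 ≥ 3 gives C(9,3) = 84. Together 234.
Add back pairs where two caps are both exceeded: 10 + 0 + 10 + 0 + 20 + 0 = 40.
By inclusion–exclusion the count is 220 − 234 + 40 = 26.

26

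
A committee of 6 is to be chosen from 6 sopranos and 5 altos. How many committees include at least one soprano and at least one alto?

Unrestricted: C(11,6) = 462 ways to pick any 6 of the 11.
Subtract selections that omit an entire group: no sopranos → C(5,6) = 0; no altos → C(6,6) = 1.
Both groups omitted at once is impossible, so 462 − 1 = 461.

461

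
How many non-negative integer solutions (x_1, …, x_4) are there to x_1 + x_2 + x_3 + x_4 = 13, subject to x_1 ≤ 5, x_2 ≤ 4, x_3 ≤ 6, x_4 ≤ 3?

51

By stars and bars, unrestricted non-negative solutions to x_1+…+x_4 = 13 number C(13+3,3) = 560.
Subtract solutions that violate a single cap (substitute x_i' = x_i − (cap_i+1)): x_1 ≥ 6 gives C(10,3) = 120; x_2 ≥ 5 gives C(11,3) = 165; x_3 ≥ 7 gives C(9,3) = 84; x_4 ≥ 4 gives C(12,3) = 220. Together 589.
Add back pairs where two caps are both exceeded: 10 + 1 + 20 + 4 + 35 + 10 = 80.
By inclusion–exclusion the count is 560 − 589 + 80 = 51.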